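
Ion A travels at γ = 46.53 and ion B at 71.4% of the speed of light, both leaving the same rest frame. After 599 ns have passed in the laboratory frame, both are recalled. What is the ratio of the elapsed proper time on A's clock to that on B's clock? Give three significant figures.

A: γ = 46.53. B: β = 0.714; γ = 1/√(1 − 0.714²) = 1/√0.4902 = 1.428.
τ_A/τ_B = γ_B/γ_A = 1.428/46.53 = 0.03070, so τ_A/τ_B = 0.03070.

τ_A/τ_B = 0.0307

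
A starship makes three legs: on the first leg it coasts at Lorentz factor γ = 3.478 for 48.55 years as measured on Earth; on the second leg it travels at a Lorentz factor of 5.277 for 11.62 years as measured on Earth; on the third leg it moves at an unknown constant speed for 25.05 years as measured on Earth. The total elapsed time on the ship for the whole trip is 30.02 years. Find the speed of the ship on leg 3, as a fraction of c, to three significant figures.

β = 0.833

Leg 1: γ = 3.478; τ_1 = 48.55/3.478 = 13.96 years.
Leg 2: γ = 5.277; τ_2 = 11.62/5.277 = 2.202 years.
Leg 3: speed unknown; τ_3 = 25.05/γ_3.
Total proper time: 13.96 + 2.202 + τ_3 = 30.02, so τ_3 = 30.02 − 16.16 = 13.86 years.
γ_3 = 25.05/13.86 = 1.808; β = √(1 − 1/γ²) = √0.6939.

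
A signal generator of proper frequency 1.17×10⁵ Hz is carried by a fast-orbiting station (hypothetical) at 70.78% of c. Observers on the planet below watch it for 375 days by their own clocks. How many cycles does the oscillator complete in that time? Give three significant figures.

N = 2.68×10¹²

β = 0.7078; γ = 1/√(1 − 0.7078²) = 1/√0.4990 = 1.416
During 375 days of lab time, the oscillator's proper time advances by τ = Δt/γ = 375/1.416 = 264.9 days = 2.289×10⁷ s.
N = f × τ = 1.17×10⁵ × 2.289×10⁷ = 2.678×10¹².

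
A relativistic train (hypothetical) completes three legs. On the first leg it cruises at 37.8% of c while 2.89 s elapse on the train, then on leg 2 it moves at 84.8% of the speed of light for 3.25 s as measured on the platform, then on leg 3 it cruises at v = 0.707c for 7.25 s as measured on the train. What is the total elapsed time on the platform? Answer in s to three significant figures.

Leg 1: β = 0.378; γ = 1/√(1 − 0.378²) = 1/√0.8571 = 1.080; Δt_1 = 1.080 × 2.89 = 3.122 s.
Leg 2: 3.25 s is already measured on the platform.
Leg 3: γ = 1/√(1 − 0.707²) = 1/√0.5002 = 1.414; Δt_3 = 1.414 × 7.25 = 10.25 s.
Total: 3.122 + 3.250 + 10.25 s.

Δt = 16.6 s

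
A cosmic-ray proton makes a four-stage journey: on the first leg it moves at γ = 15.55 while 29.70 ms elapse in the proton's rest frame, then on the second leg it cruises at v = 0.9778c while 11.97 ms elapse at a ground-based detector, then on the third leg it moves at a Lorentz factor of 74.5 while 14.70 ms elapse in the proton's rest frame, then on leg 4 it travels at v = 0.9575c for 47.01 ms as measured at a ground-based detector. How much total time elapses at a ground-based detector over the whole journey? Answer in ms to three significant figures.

Δt = 1620 ms

Leg 1: γ = 15.55; Δt_1 = 15.55 × 29.70 = 461.8 ms.
Leg 2: 11.97 ms is already measured at a ground-based detector.
Leg 3: γ = 74.5; Δt_3 = 74.50 × 14.70 = 1095 ms.
Leg 4: 47.01 ms is already measured at a ground-based detector.
Total: 461.8 + 11.97 + 1095 + 47.01 ms.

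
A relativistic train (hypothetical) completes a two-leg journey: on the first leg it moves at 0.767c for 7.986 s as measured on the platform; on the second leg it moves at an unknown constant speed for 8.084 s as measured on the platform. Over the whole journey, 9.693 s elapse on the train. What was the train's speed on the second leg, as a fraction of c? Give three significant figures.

Leg 1: γ = 1/√(1 − 0.767²) = 1/√0.4117 = 1.558; τ_1 = 7.986/1.558 = 5.124 s.
Leg 2: speed unknown; τ_2 = 8.084/γ_2.
Total proper time: 5.124 + τ_2 = 9.693, so τ_2 = 9.693 − 5.124 = 4.569 s.
γ_2 = 8.084/4.569 = 1.769; β = √(1 − 1/γ²) = √0.6806.

β = 0.825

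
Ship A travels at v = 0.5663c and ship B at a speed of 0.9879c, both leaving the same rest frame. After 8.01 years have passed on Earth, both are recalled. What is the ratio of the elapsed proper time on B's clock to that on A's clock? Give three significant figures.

A: γ = 1/√(1 − 0.5663²) = 1/√0.6793 = 1.213. B: γ = 1/√(1 − 0.9879²) = 1/√0.02405 = 6.448.
τ_A/τ_B = γ_B/γ_A = 6.448/1.213 = 5.314, so τ_B/τ_A = 0.1882.

τ_B/τ_A = 0.188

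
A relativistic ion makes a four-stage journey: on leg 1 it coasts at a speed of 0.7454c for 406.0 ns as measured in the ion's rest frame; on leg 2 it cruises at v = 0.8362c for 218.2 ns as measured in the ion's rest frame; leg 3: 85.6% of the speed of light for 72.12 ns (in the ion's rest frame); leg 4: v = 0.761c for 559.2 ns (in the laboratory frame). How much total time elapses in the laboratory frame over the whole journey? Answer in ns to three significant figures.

Leg 1: γ = 1/√(1 − 0.7454²) = 1/√0.4444 = 1.500; Δt_1 = 1.500 × 406.0 = 609.0 ns.
Leg 2: γ = 1/√(1 − 0.8362²) = 1/√0.3008 = 1.823; Δt_2 = 1.823 × 218.2 = 397.9 ns.
Leg 3: β = 0.856; γ = 1/√(1 − 0.856²) = 1/√0.2673 = 1.934; Δt_3 = 1.934 × 72.12 = 139.5 ns.
Leg 4: 559.2 ns is already measured in the laboratory frame.
Total: 609.0 + 397.9 + 139.5 + 559.2 ns.

Δt = 1710 ns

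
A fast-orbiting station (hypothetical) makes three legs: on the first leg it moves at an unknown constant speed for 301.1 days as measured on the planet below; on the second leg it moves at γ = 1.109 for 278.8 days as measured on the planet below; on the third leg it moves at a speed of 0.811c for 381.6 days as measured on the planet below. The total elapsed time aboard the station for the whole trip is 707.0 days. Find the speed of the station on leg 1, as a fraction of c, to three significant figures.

β = 0.636

Leg 1: speed unknown; τ_1 = 301.1/γ_1.
Leg 2: γ = 1.109; τ_2 = 278.8/1.109 = 251.4 days.
Leg 3: γ = 1/√(1 − 0.811²) = 1/√0.3423 = 1.709; τ_3 = 381.6/1.709 = 223.3 days.
Total proper time: τ_1 + 251.4 + 223.3 = 707.0, so τ_1 = 707.0 − 474.7 = 232.3 days.
γ_1 = 301.1/232.3 = 1.296; β = √(1 − 1/γ²) = √0.4045.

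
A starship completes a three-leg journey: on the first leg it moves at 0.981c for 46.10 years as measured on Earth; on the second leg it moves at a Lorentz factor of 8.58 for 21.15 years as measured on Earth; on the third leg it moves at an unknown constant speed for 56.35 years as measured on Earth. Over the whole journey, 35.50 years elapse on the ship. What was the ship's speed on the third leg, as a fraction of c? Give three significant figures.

β = 0.904

Leg 1: γ = 1/√(1 − 0.981²) = 1/√0.03764 = 5.154; τ_1 = 46.10/5.154 = 8.944 years.
Leg 2: γ = 8.58; τ_2 = 21.15/8.580 = 2.465 years.
Leg 3: speed unknown; τ_3 = 56.35/γ_3.
Total proper time: 8.944 + 2.465 + τ_3 = 35.50, so τ_3 = 35.50 − 11.41 = 24.09 years.
γ_3 = 56.35/24.09 = 2.339; β = √(1 − 1/γ²) = √0.8172.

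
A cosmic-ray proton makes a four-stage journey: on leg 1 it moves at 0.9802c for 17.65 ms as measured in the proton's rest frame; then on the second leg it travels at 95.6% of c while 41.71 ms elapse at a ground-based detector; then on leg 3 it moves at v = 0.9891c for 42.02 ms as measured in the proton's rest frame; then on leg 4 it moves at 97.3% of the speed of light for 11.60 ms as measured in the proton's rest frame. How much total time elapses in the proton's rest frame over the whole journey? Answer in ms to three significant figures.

τ = 83.5 ms

Leg 1: 17.65 ms is already measured in the proton's rest frame.
Leg 2: β = 0.956; γ = 1/√(1 − 0.956²) = 1/√0.08606 = 3.409; τ_2 = 41.71/3.409 = 12.24 ms.
Leg 3: 42.02 ms is already measured in the proton's rest frame.
Leg 4: 11.60 ms is already measured in the proton's rest frame.
Total: 17.65 + 12.24 + 42.02 + 11.60 ms.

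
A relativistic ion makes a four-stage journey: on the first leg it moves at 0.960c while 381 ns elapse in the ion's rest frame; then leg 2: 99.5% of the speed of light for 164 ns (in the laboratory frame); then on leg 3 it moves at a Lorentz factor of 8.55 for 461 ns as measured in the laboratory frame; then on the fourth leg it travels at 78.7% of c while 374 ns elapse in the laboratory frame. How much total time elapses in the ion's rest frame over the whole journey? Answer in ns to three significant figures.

τ = 682 ns

Leg 1: 381 ns is already measured in the ion's rest frame.
Leg 2: β = 0.995; γ = 1/√(1 − 0.995²) = 1/√0.009975 = 10.01; τ_2 = 164/10.01 = 16.38 ns.
Leg 3: γ = 8.55; τ_3 = 461/8.550 = 53.92 ns.
Leg 4: β = 0.787; γ = 1/√(1 − 0.787²) = 1/√0.3806 = 1.621; τ_4 = 374/1.621 = 230.7 ns.
Total: 381.0 + 16.38 + 53.92 + 230.7 ns.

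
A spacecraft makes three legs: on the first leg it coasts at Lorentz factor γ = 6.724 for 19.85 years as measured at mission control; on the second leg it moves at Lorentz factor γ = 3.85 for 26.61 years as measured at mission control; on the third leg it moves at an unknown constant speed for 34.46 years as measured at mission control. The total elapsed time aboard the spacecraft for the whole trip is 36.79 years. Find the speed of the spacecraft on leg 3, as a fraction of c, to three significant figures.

β = 0.624

Leg 1: γ = 6.724; τ_1 = 19.85/6.724 = 2.952 years.
Leg 2: γ = 3.85; τ_2 = 26.61/3.850 = 6.912 years.
Leg 3: speed unknown; τ_3 = 34.46/γ_3.
Total proper time: 2.952 + 6.912 + τ_3 = 36.79, so τ_3 = 36.79 − 9.864 = 26.93 years.
γ_3 = 34.46/26.93 = 1.280; β = √(1 − 1/γ²) = √0.3895.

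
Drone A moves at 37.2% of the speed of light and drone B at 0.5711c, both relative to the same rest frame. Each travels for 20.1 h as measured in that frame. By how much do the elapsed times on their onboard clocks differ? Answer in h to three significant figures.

|τ_A − τ_B| = 2.16 h

A: β = 0.372; γ = 1/√(1 − 0.372²) = 1/√0.8616 = 1.077; τ_A = 20.1/1.077 = 18.66 h.
B: γ = 1/√(1 − 0.5711²) = 1/√0.6738 = 1.218; τ_B = 20.1/1.218 = 16.50 h.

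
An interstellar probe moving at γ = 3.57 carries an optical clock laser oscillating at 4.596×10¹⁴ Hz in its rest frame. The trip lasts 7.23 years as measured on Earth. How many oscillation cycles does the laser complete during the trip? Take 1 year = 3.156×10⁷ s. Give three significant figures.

N = 2.94×10²²

γ = 3.57
The oscillator's own cycle count is N = f × τ where τ is the proper time aboard the probe. τ = Δt/γ = 7.23/3.570 = 2.025 years = 6.392×10⁷ s.
N = 4.596×10¹⁴ × 6.392×10⁷ = 2.938×10²².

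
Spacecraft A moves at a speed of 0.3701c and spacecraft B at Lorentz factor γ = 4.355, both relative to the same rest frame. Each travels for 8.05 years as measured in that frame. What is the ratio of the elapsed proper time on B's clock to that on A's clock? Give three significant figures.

τ_B/τ_A = 0.247

A: γ = 1/√(1 − 0.3701²) = 1/√0.8630 = 1.076. B: γ = 4.355.
τ_A/τ_B = γ_B/γ_A = 4.355/1.076 = 4.046, so τ_B/τ_A = 0.2472.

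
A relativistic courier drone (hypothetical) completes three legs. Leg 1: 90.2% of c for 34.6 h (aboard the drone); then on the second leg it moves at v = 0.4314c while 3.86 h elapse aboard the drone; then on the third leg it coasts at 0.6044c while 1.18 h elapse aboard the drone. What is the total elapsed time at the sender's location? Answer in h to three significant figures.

Δt = 85.9 h

Leg 1: β = 0.902; γ = 1/√(1 − 0.902²) = 1/√0.1864 = 2.316; Δt_1 = 2.316 × 34.6 = 80.14 h.
Leg 2: γ = 1/√(1 − 0.4314²) = 1/√0.8139 = 1.108; Δt_2 = 1.108 × 3.86 = 4.279 h.
Leg 3: γ = 1/√(1 − 0.6044²) = 1/√0.6347 = 1.255; Δt_3 = 1.255 × 1.18 = 1.481 h.
Total: 80.14 + 4.279 + 1.481 h.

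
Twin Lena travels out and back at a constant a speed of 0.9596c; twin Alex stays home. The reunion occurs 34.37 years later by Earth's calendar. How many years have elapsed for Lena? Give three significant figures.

τ = 9.67 years

γ = 1/√(1 − 0.9596²) = 1/√0.07917 = 3.554
Lena's clock measures proper time along the trip: τ = Δt/γ = 34.37/3.554 years.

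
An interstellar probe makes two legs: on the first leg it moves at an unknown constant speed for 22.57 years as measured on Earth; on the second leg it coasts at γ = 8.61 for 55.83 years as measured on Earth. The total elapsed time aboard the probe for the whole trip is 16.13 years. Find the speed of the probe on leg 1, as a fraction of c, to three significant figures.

β = 0.904

Leg 1: speed unknown; τ_1 = 22.57/γ_1.
Leg 2: γ = 8.61; τ_2 = 55.83/8.610 = 6.484 years.
Total proper time: τ_1 + 6.484 = 16.13, so τ_1 = 16.13 − 6.484 = 9.646 years.
γ_1 = 22.57/9.646 = 2.340; β = √(1 − 1/γ²) = √0.8174.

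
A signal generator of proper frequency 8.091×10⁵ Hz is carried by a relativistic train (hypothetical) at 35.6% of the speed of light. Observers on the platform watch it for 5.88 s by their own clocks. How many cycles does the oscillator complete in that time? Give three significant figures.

β = 0.356; γ = 1/√(1 − 0.356²) = 1/√0.8733 = 1.070
During 5.88 s of lab time, the oscillator's proper time advances by τ = Δt/γ = 5.88/1.070 = 5.495 s = 5.495×10⁰ s.
N = f × τ = 8.091×10⁵ × 5.495×10⁰ = 4.446×10⁶.

N = 4.45×10⁶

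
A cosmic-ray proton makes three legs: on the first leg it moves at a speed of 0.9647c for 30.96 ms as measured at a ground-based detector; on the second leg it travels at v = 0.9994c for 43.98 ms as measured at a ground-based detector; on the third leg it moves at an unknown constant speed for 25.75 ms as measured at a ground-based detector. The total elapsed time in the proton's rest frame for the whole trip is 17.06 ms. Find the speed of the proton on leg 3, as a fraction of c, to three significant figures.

Leg 1: γ = 1/√(1 − 0.9647²) = 1/√0.06935 = 3.797; τ_1 = 30.96/3.797 = 8.153 ms.
Leg 2: γ = 1/√(1 − 0.9994²) = 1/√0.001200 = 28.87; τ_2 = 43.98/28.87 = 1.523 ms.
Leg 3: speed unknown; τ_3 = 25.75/γ_3.
Total proper time: 8.153 + 1.523 + τ_3 = 17.06, so τ_3 = 17.06 − 9.677 = 7.383 ms.
γ_3 = 25.75/7.383 = 3.488; β = √(1 − 1/γ²) = √0.9178.

β = 0.958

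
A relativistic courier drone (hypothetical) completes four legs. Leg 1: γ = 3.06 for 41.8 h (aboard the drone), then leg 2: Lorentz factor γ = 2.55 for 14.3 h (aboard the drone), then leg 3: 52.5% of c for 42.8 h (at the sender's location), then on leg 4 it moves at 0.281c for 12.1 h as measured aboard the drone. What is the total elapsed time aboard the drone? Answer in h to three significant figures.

Leg 1: 41.8 h is already measured aboard the drone.
Leg 2: 14.3 h is already measured aboard the drone.
Leg 3: β = 0.525; γ = 1/√(1 − 0.525²) = 1/√0.7244 = 1.175; τ_3 = 42.8/1.175 = 36.43 h.
Leg 4: 12.1 h is already measured aboard the drone.
Total: 41.80 + 14.30 + 36.43 + 12.10 h.

τ = 105 h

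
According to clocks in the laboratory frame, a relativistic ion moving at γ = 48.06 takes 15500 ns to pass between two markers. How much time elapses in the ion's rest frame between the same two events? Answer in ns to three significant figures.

γ = 48.06
The interval measured in the laboratory frame is the dilated one; the clock in the ion's rest frame measures the proper time τ = Δt/γ = 15500/48.06 ns.

τ = 323 ns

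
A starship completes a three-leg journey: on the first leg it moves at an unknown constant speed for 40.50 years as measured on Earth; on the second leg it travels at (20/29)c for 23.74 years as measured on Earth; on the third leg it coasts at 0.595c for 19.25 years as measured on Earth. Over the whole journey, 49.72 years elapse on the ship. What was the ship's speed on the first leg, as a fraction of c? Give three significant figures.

β = 0.907

Leg 1: speed unknown; τ_1 = 40.50/γ_1.
Leg 2: γ = 1/√(1 − (20/29)²) = 29/21 ≈ 1.381; τ_2 = 23.74/1.381 = 17.19 years.
Leg 3: γ = 1/√(1 − 0.595²) = 1/√0.6460 = 1.244; τ_3 = 19.25/1.244 = 15.47 years.
Total proper time: τ_1 + 17.19 + 15.47 = 49.72, so τ_1 = 49.72 − 32.66 = 17.06 years.
γ_1 = 40.50/17.06 = 2.374; β = √(1 − 1/γ²) = √0.8226.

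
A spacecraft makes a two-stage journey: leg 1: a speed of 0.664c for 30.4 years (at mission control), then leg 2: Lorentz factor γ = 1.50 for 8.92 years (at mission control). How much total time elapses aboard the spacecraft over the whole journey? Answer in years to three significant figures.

Leg 1: γ = 1/√(1 − 0.664²) = 1/√0.5591 = 1.337; τ_1 = 30.4/1.337 = 22.73 years.
Leg 2: γ = 1.50; τ_2 = 8.92/1.500 = 5.947 years.
Total: 22.73 + 5.947 years.

τ = 28.7 years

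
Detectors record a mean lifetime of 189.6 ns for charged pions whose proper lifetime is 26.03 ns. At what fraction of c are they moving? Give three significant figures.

β = 0.991

γ = Δt/τ₀ = 189.6/26.03 = 7.284
β = √(1 − 1/γ²) = √(1 − 0.01885) = √0.9812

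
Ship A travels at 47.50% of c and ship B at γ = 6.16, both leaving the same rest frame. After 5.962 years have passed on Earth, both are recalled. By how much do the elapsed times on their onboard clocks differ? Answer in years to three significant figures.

A: β = 0.4750; γ = 1/√(1 − 0.4750²) = 1/√0.7744 = 1.136; τ_A = 5.962/1.136 = 5.246 years.
B: γ = 6.16; τ_B = 5.962/6.160 = 0.9679 years.

|τ_A − τ_B| = 4.28 years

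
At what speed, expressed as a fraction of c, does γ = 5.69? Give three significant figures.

β = 0.984

β = √(1 − 1/γ²) = √(1 − 1/5.69²) = √(1 − 0.03089) = √0.9691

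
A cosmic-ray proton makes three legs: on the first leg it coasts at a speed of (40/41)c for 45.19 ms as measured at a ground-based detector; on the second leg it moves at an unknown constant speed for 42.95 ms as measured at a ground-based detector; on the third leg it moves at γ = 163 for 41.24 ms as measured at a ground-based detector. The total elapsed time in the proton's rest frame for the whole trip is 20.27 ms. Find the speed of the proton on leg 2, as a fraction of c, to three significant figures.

β = 0.972

Leg 1: γ = 1/√(1 − (40/41)²) = 41/9 ≈ 4.556; τ_1 = 45.19/4.556 = 9.920 ms.
Leg 2: speed unknown; τ_2 = 42.95/γ_2.
Leg 3: γ = 163; τ_3 = 41.24/163.0 = 0.2530 ms.
Total proper time: 9.920 + τ_2 + 0.2530 = 20.27, so τ_2 = 20.27 − 10.17 = 10.10 ms.
γ_2 = 42.95/10.10 = 4.254; β = √(1 − 1/γ²) = √0.9447.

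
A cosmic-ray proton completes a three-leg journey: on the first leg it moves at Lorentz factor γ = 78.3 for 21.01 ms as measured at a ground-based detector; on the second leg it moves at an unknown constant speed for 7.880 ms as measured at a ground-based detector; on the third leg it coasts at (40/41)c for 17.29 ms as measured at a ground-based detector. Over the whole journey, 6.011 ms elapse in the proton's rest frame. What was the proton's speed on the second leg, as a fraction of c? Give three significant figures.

Leg 1: γ = 78.3; τ_1 = 21.01/78.30 = 0.2683 ms.
Leg 2: speed unknown; τ_2 = 7.880/γ_2.
Leg 3: γ = 1/√(1 − (40/41)²) = 41/9 ≈ 4.556; τ_3 = 17.29/4.556 = 3.795 ms.
Total proper time: 0.2683 + τ_2 + 3.795 = 6.011, so τ_2 = 6.011 − 4.064 = 1.947 ms.
γ_2 = 7.880/1.947 = 4.047; β = √(1 − 1/γ²) = √0.9389.

β = 0.969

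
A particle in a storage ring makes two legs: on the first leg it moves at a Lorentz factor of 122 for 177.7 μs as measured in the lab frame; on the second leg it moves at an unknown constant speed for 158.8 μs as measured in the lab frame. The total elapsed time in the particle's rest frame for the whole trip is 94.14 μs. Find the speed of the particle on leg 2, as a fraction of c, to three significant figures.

Leg 1: γ = 122; τ_1 = 177.7/122.0 = 1.457 μs.
Leg 2: speed unknown; τ_2 = 158.8/γ_2.
Total proper time: 1.457 + τ_2 = 94.14, so τ_2 = 94.14 − 1.457 = 92.68 μs.
γ_2 = 158.8/92.68 = 1.713; β = √(1 − 1/γ²) = √0.6594.

β = 0.812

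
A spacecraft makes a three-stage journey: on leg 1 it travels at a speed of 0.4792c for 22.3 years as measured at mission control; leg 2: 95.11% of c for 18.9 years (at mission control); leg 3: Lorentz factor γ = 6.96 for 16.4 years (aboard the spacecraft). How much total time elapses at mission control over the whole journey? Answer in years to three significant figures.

Δt = 155 years

Leg 1: 22.3 years is already measured at mission control.
Leg 2: 18.9 years is already measured at mission control.
Leg 3: γ = 6.96; Δt_3 = 6.960 × 16.4 = 114.1 years.
Total: 22.30 + 18.90 + 114.1 years.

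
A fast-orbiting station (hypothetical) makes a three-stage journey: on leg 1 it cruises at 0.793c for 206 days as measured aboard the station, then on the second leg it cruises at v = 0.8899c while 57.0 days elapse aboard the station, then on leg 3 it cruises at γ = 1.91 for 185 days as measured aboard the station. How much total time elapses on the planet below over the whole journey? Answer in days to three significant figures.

Δt = 816 days

Leg 1: γ = 1/√(1 − 0.793²) = 1/√0.3712 = 1.641; Δt_1 = 1.641 × 206 = 338.1 days.
Leg 2: γ = 1/√(1 − 0.8899²) = 1/√0.2081 = 2.192; Δt_2 = 2.192 × 57.0 = 125.0 days.
Leg 3: γ = 1.91; Δt_3 = 1.910 × 185 = 353.3 days.
Total: 338.1 + 125.0 + 353.3 days.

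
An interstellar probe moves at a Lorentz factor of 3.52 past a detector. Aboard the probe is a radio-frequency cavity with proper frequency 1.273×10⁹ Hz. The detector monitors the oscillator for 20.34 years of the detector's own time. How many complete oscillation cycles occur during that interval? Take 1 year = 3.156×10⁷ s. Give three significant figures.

γ = 3.52
During 20.34 years of lab time, the oscillator's proper time advances by τ = Δt/γ = 20.34/3.520 = 5.778 years = 1.824×10⁸ s.
N = f × τ = 1.273×10⁹ × 1.824×10⁸ = 2.322×10¹⁷.

N = 2.32×10¹⁷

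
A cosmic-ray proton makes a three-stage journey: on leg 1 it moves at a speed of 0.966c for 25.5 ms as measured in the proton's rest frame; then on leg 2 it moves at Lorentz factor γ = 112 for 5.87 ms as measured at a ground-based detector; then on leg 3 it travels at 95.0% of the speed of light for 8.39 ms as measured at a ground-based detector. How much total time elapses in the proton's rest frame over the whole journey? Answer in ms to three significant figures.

τ = 28.2 ms

Leg 1: 25.5 ms is already measured in the proton's rest frame.
Leg 2: γ = 112; τ_2 = 5.87/112.0 = 0.05241 ms.
Leg 3: β = 0.950; γ = 1/√(1 − 0.950²) = 1/√0.09750 = 3.203; τ_3 = 8.39/3.203 = 2.620 ms.
Total: 25.50 + 0.05241 + 2.620 ms.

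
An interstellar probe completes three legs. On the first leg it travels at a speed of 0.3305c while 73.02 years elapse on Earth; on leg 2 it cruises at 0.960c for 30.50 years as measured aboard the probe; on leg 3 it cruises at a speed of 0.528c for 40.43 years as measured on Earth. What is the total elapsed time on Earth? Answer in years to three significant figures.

Δt = 222 years

Leg 1: 73.02 years is already measured on Earth.
Leg 2: γ = 1/√(1 − 0.960²) = 25/7 ≈ 3.571; Δt_2 = 3.571 × 30.50 = 108.9 years.
Leg 3: 40.43 years is already measured on Earth.
Total: 73.02 + 108.9 + 40.43 years.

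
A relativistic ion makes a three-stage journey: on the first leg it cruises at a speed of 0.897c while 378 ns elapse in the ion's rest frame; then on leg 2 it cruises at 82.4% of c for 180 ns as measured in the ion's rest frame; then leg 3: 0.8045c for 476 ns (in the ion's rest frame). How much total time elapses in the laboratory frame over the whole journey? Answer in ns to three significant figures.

Leg 1: γ = 1/√(1 − 0.897²) = 1/√0.1954 = 2.262; Δt_1 = 2.262 × 378 = 855.1 ns.
Leg 2: β = 0.824; γ = 1/√(1 − 0.824²) = 1/√0.3210 = 1.765; Δt_2 = 1.765 × 180 = 317.7 ns.
Leg 3: γ = 1/√(1 − 0.8045²) = 1/√0.3528 = 1.684; Δt_3 = 1.684 × 476 = 801.4 ns.
Total: 855.1 + 317.7 + 801.4 ns.

Δt = 1970 ns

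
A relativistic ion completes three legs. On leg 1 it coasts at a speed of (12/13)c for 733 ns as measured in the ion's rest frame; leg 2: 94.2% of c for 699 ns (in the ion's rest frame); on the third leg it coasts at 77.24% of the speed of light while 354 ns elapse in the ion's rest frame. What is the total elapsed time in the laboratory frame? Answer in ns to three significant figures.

Δt = 4550 ns

Leg 1: γ = 1/√(1 − (12/13)²) = 13/5 = 2.600; Δt_1 = 2.600 × 733 = 1906 ns.
Leg 2: β = 0.942; γ = 1/√(1 − 0.942²) = 1/√0.1126 = 2.980; Δt_2 = 2.980 × 699 = 2083 ns.
Leg 3: β = 0.7724; γ = 1/√(1 − 0.7724²) = 1/√0.4034 = 1.574; Δt_3 = 1.574 × 354 = 557.4 ns.
Total: 1906 + 2083 + 557.4 ns.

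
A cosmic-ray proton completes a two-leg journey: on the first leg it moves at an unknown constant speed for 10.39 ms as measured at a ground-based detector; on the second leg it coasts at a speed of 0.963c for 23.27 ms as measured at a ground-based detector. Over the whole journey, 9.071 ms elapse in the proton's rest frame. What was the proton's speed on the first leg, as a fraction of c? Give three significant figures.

Leg 1: speed unknown; τ_1 = 10.39/γ_1.
Leg 2: γ = 1/√(1 − 0.963²) = 1/√0.07263 = 3.711; τ_2 = 23.27/3.711 = 6.271 ms.
Total proper time: τ_1 + 6.271 = 9.071, so τ_1 = 9.071 − 6.271 = 2.800 ms.
γ_1 = 10.39/2.800 = 3.711; β = √(1 − 1/γ²) = √0.9274.

β = 0.963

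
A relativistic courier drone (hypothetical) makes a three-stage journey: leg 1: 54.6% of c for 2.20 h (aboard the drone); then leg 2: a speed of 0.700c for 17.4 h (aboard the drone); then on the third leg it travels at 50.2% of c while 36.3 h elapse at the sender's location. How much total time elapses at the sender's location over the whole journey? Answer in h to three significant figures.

Leg 1: β = 0.546; γ = 1/√(1 − 0.546²) = 1/√0.7019 = 1.194; Δt_1 = 1.194 × 2.20 = 2.626 h.
Leg 2: γ = 1/√(1 − 0.700²) = 1/√0.5100 = 1.400; Δt_2 = 1.400 × 17.4 = 24.36 h.
Leg 3: 36.3 h is already measured at the sender's location.
Total: 2.626 + 24.36 + 36.30 h.

Δt = 63.3 h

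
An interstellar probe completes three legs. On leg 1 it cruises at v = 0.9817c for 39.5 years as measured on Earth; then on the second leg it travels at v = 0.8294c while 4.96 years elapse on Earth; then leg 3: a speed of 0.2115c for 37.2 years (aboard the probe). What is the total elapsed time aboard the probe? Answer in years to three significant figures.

τ = 47.5 years

Leg 1: γ = 1/√(1 − 0.9817²) = 1/√0.03627 = 5.251; τ_1 = 39.5/5.251 = 7.522 years.
Leg 2: γ = 1/√(1 − 0.8294²) = 1/√0.3121 = 1.790; τ_2 = 4.96/1.790 = 2.771 years.
Leg 3: 37.2 years is already measured aboard the probe.
Total: 7.522 + 2.771 + 37.20 years.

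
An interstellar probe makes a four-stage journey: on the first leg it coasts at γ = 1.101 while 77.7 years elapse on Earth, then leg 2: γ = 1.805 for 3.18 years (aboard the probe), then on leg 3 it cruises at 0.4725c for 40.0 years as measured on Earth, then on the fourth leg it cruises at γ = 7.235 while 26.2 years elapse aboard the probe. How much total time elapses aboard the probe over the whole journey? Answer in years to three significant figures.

Leg 1: γ = 1.101; τ_1 = 77.7/1.101 = 70.57 years.
Leg 2: 3.18 years is already measured aboard the probe.
Leg 3: γ = 1/√(1 − 0.4725²) = 1/√0.7767 = 1.135; τ_3 = 40.0/1.135 = 35.25 years.
Leg 4: 26.2 years is already measured aboard the probe.
Total: 70.57 + 3.180 + 35.25 + 26.20 years.

τ = 135 years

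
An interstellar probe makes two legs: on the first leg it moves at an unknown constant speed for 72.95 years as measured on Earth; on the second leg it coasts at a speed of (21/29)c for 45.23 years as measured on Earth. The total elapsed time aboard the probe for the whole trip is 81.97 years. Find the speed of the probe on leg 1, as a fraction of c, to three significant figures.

Leg 1: speed unknown; τ_1 = 72.95/γ_1.
Leg 2: γ = 1/√(1 − (21/29)²) = 29/20 = 1.450; τ_2 = 45.23/1.450 = 31.19 years.
Total proper time: τ_1 + 31.19 = 81.97, so τ_1 = 81.97 − 31.19 = 50.78 years.
γ_1 = 72.95/50.78 = 1.437; β = √(1 − 1/γ²) = √0.5155.

β = 0.718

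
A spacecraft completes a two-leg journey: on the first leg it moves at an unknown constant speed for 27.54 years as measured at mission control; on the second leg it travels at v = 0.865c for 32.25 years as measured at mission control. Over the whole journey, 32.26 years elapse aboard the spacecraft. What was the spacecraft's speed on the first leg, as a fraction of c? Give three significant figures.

Leg 1: speed unknown; τ_1 = 27.54/γ_1.
Leg 2: γ = 1/√(1 − 0.865²) = 1/√0.2518 = 1.993; τ_2 = 32.25/1.993 = 16.18 years.
Total proper time: τ_1 + 16.18 = 32.26, so τ_1 = 32.26 − 16.18 = 16.08 years.
γ_1 = 27.54/16.08 = 1.713; β = √(1 − 1/γ²) = √0.6592.

β = 0.812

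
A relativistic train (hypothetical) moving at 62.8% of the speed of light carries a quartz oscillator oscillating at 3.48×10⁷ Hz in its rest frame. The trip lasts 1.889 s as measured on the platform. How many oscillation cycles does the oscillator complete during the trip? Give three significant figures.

β = 0.628; γ = 1/√(1 − 0.628²) = 1/√0.6056 = 1.285
The oscillator's own cycle count is N = f × τ where τ is the proper time on the train. τ = Δt/γ = 1.889/1.285 = 1.470 s = 1.470×10⁰ s.
N = 3.48×10⁷ × 1.470×10⁰ = 5.116×10⁷.

N = 5.12×10⁷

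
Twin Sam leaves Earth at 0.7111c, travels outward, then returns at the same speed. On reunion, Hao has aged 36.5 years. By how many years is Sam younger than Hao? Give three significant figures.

Δt − τ = 10.8 years

γ = 1/√(1 − 0.7111²) = 1/√0.4943 = 1.422
Sam's elapsed proper time: τ = 36.5/1.422 = 25.66 years.
Age gap = Δt − τ = 36.5 − 25.66 years.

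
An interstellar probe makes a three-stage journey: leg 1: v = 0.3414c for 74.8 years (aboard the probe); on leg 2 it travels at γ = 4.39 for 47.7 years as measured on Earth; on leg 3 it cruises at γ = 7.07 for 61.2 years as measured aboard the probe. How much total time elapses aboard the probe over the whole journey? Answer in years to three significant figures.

τ = 147 years

Leg 1: 74.8 years is already measured aboard the probe.
Leg 2: γ = 4.39; τ_2 = 47.7/4.390 = 10.87 years.
Leg 3: 61.2 years is already measured aboard the probe.
Total: 74.80 + 10.87 + 61.20 years.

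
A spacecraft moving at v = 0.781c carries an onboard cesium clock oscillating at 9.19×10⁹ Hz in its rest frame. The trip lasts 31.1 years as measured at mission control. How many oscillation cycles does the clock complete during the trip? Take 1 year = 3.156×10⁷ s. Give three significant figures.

N = 5.63×10¹⁸

γ = 1/√(1 − 0.781²) = 1/√0.3900 = 1.601
The oscillator's own cycle count is N = f × τ where τ is the proper time aboard the spacecraft. τ = Δt/γ = 31.1/1.601 = 19.42 years = 6.130×10⁸ s.
N = 9.19×10⁹ × 6.130×10⁸ = 5.633×10¹⁸.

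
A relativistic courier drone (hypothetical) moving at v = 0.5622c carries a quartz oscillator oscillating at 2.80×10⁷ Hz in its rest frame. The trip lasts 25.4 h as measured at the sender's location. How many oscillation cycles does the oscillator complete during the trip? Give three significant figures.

N = 2.12×10¹²

γ = 1/√(1 − 0.5622²) = 1/√0.6839 = 1.209
The oscillator's own cycle count is N = f × τ where τ is the proper time aboard the drone. τ = Δt/γ = 25.4/1.209 = 21.01 h = 7.562×10⁴ s.
N = 2.80×10⁷ × 7.562×10⁴ = 2.117×10¹².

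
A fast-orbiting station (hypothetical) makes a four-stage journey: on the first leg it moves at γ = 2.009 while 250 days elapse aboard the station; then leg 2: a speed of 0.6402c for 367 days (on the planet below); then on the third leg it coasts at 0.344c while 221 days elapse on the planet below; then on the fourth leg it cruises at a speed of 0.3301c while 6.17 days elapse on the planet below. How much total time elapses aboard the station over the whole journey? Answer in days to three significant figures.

Leg 1: 250 days is already measured aboard the station.
Leg 2: γ = 1/√(1 − 0.6402²) = 1/√0.5901 = 1.302; τ_2 = 367/1.302 = 281.9 days.
Leg 3: γ = 1/√(1 − 0.344²) = 1/√0.8817 = 1.065; τ_3 = 221/1.065 = 207.5 days.
Leg 4: γ = 1/√(1 − 0.3301²) = 1/√0.8910 = 1.059; τ_4 = 6.17/1.059 = 5.824 days.
Total: 250.0 + 281.9 + 207.5 + 5.824 days.

τ = 745 days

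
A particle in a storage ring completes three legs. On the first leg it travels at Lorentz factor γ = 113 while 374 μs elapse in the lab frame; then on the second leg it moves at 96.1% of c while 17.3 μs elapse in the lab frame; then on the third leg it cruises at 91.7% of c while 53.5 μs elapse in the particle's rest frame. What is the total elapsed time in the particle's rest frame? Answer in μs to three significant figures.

τ = 61.6 μs

Leg 1: γ = 113; τ_1 = 374/113.0 = 3.310 μs.
Leg 2: β = 0.961; γ = 1/√(1 − 0.961²) = 1/√0.07648 = 3.616; τ_2 = 17.3/3.616 = 4.784 μs.
Leg 3: 53.5 μs is already measured in the particle's rest frame.
Total: 3.310 + 4.784 + 53.50 μs.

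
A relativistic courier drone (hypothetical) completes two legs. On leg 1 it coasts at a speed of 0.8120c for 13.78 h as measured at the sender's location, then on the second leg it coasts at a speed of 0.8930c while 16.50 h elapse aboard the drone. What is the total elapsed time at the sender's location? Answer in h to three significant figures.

Δt = 50.4 h

Leg 1: 13.78 h is already measured at the sender's location.
Leg 2: γ = 1/√(1 − 0.8930²) = 1/√0.2026 = 2.222; Δt_2 = 2.222 × 16.50 = 36.66 h.
Total: 13.78 + 36.66 h.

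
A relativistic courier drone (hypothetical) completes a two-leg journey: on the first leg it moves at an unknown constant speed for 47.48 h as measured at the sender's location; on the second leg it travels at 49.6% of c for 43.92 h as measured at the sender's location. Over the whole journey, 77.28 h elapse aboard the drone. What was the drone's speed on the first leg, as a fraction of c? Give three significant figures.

β = 0.566

Leg 1: speed unknown; τ_1 = 47.48/γ_1.
Leg 2: β = 0.496; γ = 1/√(1 − 0.496²) = 1/√0.7540 = 1.152; τ_2 = 43.92/1.152 = 38.14 h.
Total proper time: τ_1 + 38.14 = 77.28, so τ_1 = 77.28 − 38.14 = 39.14 h.
γ_1 = 47.48/39.14 = 1.213; β = √(1 − 1/γ²) = √0.3203.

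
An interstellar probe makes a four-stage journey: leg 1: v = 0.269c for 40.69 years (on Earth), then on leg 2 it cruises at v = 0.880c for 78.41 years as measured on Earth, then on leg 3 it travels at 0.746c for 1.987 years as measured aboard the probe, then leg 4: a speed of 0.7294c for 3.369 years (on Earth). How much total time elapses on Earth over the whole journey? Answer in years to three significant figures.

Leg 1: 40.69 years is already measured on Earth.
Leg 2: 78.41 years is already measured on Earth.
Leg 3: γ = 1/√(1 − 0.746²) = 1/√0.4435 = 1.502; Δt_3 = 1.502 × 1.987 = 2.984 years.
Leg 4: 3.369 years is already measured on Earth.
Total: 40.69 + 78.41 + 2.984 + 3.369 years.

Δt = 125 years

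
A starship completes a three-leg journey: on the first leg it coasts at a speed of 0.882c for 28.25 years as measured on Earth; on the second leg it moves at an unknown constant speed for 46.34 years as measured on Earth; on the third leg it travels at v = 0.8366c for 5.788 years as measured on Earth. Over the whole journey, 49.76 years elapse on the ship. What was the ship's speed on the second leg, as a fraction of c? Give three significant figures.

Leg 1: γ = 1/√(1 − 0.882²) = 1/√0.2221 = 2.122; τ_1 = 28.25/2.122 = 13.31 years.
Leg 2: speed unknown; τ_2 = 46.34/γ_2.
Leg 3: γ = 1/√(1 − 0.8366²) = 1/√0.3001 = 1.825; τ_3 = 5.788/1.825 = 3.171 years.
Total proper time: 13.31 + τ_2 + 3.171 = 49.76, so τ_2 = 49.76 − 16.48 = 33.28 years.
γ_2 = 46.34/33.28 = 1.393; β = √(1 − 1/γ²) = √0.4843.

β = 0.696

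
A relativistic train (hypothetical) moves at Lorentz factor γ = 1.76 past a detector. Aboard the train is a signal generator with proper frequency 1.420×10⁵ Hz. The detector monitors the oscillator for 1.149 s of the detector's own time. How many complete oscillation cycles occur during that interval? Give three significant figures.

γ = 1.76
During 1.149 s of lab time, the oscillator's proper time advances by τ = Δt/γ = 1.149/1.760 = 0.6528 s = 6.528×10⁻¹ s.
N = f × τ = 1.420×10⁵ × 6.528×10⁻¹ = 9.270×10⁴.

N = 9.27×10⁴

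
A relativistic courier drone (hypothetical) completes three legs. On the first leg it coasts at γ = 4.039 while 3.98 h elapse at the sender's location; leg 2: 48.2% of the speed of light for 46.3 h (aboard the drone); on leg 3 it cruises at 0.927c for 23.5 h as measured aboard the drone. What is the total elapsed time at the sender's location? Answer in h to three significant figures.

Leg 1: 3.98 h is already measured at the sender's location.
Leg 2: β = 0.482; γ = 1/√(1 − 0.482²) = 1/√0.7677 = 1.141; Δt_2 = 1.141 × 46.3 = 52.84 h.
Leg 3: γ = 1/√(1 − 0.927²) = 1/√0.1407 = 2.666; Δt_3 = 2.666 × 23.5 = 62.66 h.
Total: 3.980 + 52.84 + 62.66 h.

Δt = 119 h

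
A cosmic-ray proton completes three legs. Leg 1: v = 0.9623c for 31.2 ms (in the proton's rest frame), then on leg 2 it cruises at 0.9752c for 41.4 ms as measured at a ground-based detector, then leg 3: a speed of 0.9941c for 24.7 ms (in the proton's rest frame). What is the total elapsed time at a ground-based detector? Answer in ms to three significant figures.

Δt = 384 ms

Leg 1: γ = 1/√(1 − 0.9623²) = 1/√0.07398 = 3.677; Δt_1 = 3.677 × 31.2 = 114.7 ms.
Leg 2: 41.4 ms is already measured at a ground-based detector.
Leg 3: γ = 1/√(1 − 0.9941²) = 1/√0.01177 = 9.219; Δt_3 = 9.219 × 24.7 = 227.7 ms.
Total: 114.7 + 41.40 + 227.7 ms.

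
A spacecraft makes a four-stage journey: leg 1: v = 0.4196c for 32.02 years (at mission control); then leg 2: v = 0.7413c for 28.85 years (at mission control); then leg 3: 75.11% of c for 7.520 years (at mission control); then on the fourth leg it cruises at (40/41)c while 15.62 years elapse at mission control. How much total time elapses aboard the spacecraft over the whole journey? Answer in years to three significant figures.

τ = 56.8 years

Leg 1: γ = 1/√(1 − 0.4196²) = 1/√0.8239 = 1.102; τ_1 = 32.02/1.102 = 29.06 years.
Leg 2: γ = 1/√(1 − 0.7413²) = 1/√0.4505 = 1.490; τ_2 = 28.85/1.490 = 19.36 years.
Leg 3: β = 0.7511; γ = 1/√(1 − 0.7511²) = 1/√0.4358 = 1.515; τ_3 = 7.520/1.515 = 4.965 years.
Leg 4: γ = 1/√(1 − (40/41)²) = 41/9 ≈ 4.556; τ_4 = 15.62/4.556 = 3.429 years.
Total: 29.06 + 19.36 + 4.965 + 3.429 years.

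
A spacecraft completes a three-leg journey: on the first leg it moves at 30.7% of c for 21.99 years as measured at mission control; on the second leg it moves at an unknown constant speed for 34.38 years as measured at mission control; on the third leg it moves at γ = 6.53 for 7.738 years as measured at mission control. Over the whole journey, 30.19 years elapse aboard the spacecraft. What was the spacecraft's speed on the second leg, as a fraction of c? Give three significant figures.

β = 0.972

Leg 1: β = 0.307; γ = 1/√(1 − 0.307²) = 1/√0.9058 = 1.051; τ_1 = 21.99/1.051 = 20.93 years.
Leg 2: speed unknown; τ_2 = 34.38/γ_2.
Leg 3: γ = 6.53; τ_3 = 7.738/6.530 = 1.185 years.
Total proper time: 20.93 + τ_2 + 1.185 = 30.19, so τ_2 = 30.19 − 22.11 = 8.077 years.
γ_2 = 34.38/8.077 = 4.257; β = √(1 − 1/γ²) = √0.9448.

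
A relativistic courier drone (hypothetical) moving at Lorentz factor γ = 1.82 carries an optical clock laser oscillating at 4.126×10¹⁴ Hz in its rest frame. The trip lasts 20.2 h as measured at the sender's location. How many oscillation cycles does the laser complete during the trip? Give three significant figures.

γ = 1.82
The oscillator's own cycle count is N = f × τ where τ is the proper time aboard the drone. τ = Δt/γ = 20.2/1.820 = 11.10 h = 3.996×10⁴ s.
N = 4.126×10¹⁴ × 3.996×10⁴ = 1.649×10¹⁹.

N = 1.65×10¹⁹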